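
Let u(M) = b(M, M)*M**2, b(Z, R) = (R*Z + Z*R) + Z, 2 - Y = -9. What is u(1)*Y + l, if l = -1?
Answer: 32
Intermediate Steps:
Y = 11 (Y = 2 - 1*(-9) = 2 + 9 = 11)
b(Z, R) = Z + 2*R*Z (b(Z, R) = (R*Z + R*Z) + Z = 2*R*Z + Z = Z + 2*R*Z)
u(M) = M**3*(1 + 2*M) (u(M) = (M*(1 + 2*M))*M**2 = M**3*(1 + 2*M))
u(1)*Y + l = (1**3*(1 + 2*1))*11 - 1 = (1*(1 + 2))*11 - 1 = (1*3)*11 - 1 = 3*11 - 1 = 33 - 1 = 32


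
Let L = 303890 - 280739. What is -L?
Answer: -23151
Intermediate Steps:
L = 23151
-L = -1*23151 = -23151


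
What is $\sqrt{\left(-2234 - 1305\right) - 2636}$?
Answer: $5 i \sqrt{247} \approx 78.581 i$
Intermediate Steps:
$\sqrt{\left(-2234 - 1305\right) - 2636} = \sqrt{-3539 - 2636} = \sqrt{-6175} = 5 i \sqrt{247}$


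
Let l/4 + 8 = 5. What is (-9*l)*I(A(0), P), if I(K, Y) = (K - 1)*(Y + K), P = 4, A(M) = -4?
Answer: 0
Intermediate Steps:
l = -12 (l = -32 + 4*5 = -32 + 20 = -12)
I(K, Y) = (-1 + K)*(K + Y)
(-9*l)*I(A(0), P) = (-9*(-12))*((-4)² - 1*(-4) - 1*4 - 4*4) = 108*(16 + 4 - 4 - 16) = 108*0 = 0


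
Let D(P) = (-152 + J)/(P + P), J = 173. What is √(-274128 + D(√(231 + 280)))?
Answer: √(-5843312448 + 438*√511)/146 ≈ 523.57*I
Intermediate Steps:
D(P) = 21/(2*P) (D(P) = (-152 + 173)/(P + P) = 21/((2*P)) = 21*(1/(2*P)) = 21/(2*P))
√(-274128 + D(√(231 + 280))) = √(-274128 + 21/(2*(√(231 + 280)))) = √(-274128 + 21/(2*(√511))) = √(-274128 + 21*(√511/511)/2) = √(-274128 + 3*√511/146)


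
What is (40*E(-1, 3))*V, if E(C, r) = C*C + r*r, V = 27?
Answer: 10800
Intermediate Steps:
E(C, r) = C² + r²
(40*E(-1, 3))*V = (40*((-1)² + 3²))*27 = (40*(1 + 9))*27 = (40*10)*27 = 400*27 = 10800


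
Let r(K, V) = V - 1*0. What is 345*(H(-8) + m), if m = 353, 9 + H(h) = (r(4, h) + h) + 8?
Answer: 115920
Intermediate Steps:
r(K, V) = V (r(K, V) = V + 0 = V)
H(h) = -1 + 2*h (H(h) = -9 + ((h + h) + 8) = -9 + (2*h + 8) = -9 + (8 + 2*h) = -1 + 2*h)
345*(H(-8) + m) = 345*((-1 + 2*(-8)) + 353) = 345*((-1 - 16) + 353) = 345*(-17 + 353) = 345*336 = 115920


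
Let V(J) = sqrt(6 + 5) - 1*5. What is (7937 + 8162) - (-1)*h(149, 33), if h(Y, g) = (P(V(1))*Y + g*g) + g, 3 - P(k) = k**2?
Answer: 12304 + 1490*sqrt(11) ≈ 17246.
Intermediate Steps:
V(J) = -5 + sqrt(11) (V(J) = sqrt(11) - 5 = -5 + sqrt(11))
P(k) = 3 - k**2
h(Y, g) = g + g**2 + Y*(3 - (-5 + sqrt(11))**2) (h(Y, g) = ((3 - (-5 + sqrt(11))**2)*Y + g*g) + g = (Y*(3 - (-5 + sqrt(11))**2) + g**2) + g = (g**2 + Y*(3 - (-5 + sqrt(11))**2)) + g = g + g**2 + Y*(3 - (-5 + sqrt(11))**2))
(7937 + 8162) - (-1)*h(149, 33) = (7937 + 8162) - (-1)*(33 + 33**2 + 149*(3 - (5 - sqrt(11))**2)) = 16099 - (-1)*(33 + 1089 + (447 - 149*(5 - sqrt(11))**2)) = 16099 - (-1)*(1569 - 149*(5 - sqrt(11))**2) = 16099 - (-1569 + 149*(5 - sqrt(11))**2) = 16099 + (1569 - 149*(5 - sqrt(11))**2) = 17668 - 149*(5 - sqrt(11))**2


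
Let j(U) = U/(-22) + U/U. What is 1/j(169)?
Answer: -22/147 ≈ -0.14966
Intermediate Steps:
j(U) = 1 - U/22 (j(U) = U*(-1/22) + 1 = -U/22 + 1 = 1 - U/22)
1/j(169) = 1/(1 - 1/22*169) = 1/(1 - 169/22) = 1/(-147/22) = -22/147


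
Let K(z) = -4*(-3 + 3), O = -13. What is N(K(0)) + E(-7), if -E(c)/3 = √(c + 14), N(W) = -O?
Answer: 13 - 3*√7 ≈ 5.0627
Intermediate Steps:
K(z) = 0 (K(z) = -4*0 = 0)
N(W) = 13 (N(W) = -1*(-13) = 13)
E(c) = -3*√(14 + c) (E(c) = -3*√(c + 14) = -3*√(14 + c))
N(K(0)) + E(-7) = 13 - 3*√(14 - 7) = 13 - 3*√7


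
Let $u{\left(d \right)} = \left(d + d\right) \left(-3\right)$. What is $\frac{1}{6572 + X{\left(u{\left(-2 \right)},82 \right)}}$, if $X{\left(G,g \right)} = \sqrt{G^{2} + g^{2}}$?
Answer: $\frac{1643}{10796079} - \frac{\sqrt{1717}}{21592158} \approx 0.00015027$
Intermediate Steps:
$u{\left(d \right)} = - 6 d$ ($u{\left(d \right)} = 2 d \left(-3\right) = - 6 d$)
$\frac{1}{6572 + X{\left(u{\left(-2 \right)},82 \right)}} = \frac{1}{6572 + \sqrt{\left(\left(-6\right) \left(-2\right)\right)^{2} + 82^{2}}} = \frac{1}{6572 + \sqrt{12^{2} + 6724}} = \frac{1}{6572 + \sqrt{144 + 6724}} = \frac{1}{6572 + \sqrt{6868}} = \frac{1}{6572 + 2 \sqrt{1717}}$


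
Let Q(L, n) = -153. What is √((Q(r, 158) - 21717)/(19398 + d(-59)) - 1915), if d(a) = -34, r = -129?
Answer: I*√179620125130/9682 ≈ 43.774*I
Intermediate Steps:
√((Q(r, 158) - 21717)/(19398 + d(-59)) - 1915) = √((-153 - 21717)/(19398 - 34) - 1915) = √(-21870/19364 - 1915) = √(-21870*1/19364 - 1915) = √(-10935/9682 - 1915) = √(-18551965/9682) = I*√179620125130/9682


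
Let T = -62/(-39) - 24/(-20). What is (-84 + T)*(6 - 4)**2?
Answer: -63344/195 ≈ -324.84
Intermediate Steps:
T = 544/195 (T = -62*(-1/39) - 24*(-1/20) = 62/39 + 6/5 = 544/195 ≈ 2.7897)
(-84 + T)*(6 - 4)**2 = (-84 + 544/195)*(6 - 4)**2 = -15836/195*2**2 = -15836/195*4 = -63344/195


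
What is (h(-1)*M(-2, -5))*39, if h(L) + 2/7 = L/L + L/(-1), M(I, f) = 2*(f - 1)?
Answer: -5616/7 ≈ -802.29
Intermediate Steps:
M(I, f) = -2 + 2*f (M(I, f) = 2*(-1 + f) = -2 + 2*f)
h(L) = 5/7 - L (h(L) = -2/7 + (L/L + L/(-1)) = -2/7 + (1 + L*(-1)) = -2/7 + (1 - L) = 5/7 - L)
(h(-1)*M(-2, -5))*39 = ((5/7 - 1*(-1))*(-2 + 2*(-5)))*39 = ((5/7 + 1)*(-2 - 10))*39 = ((12/7)*(-12))*39 = -144/7*39 = -5616/7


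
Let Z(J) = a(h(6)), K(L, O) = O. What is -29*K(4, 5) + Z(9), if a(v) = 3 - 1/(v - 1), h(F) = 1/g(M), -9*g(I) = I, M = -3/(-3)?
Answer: -1419/10 ≈ -141.90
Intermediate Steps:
M = 1 (M = -3*(-⅓) = 1)
g(I) = -I/9
h(F) = -9 (h(F) = 1/(-⅑*1) = 1/(-⅑) = -9)
a(v) = 3 - 1/(-1 + v)
Z(J) = 31/10 (Z(J) = (-4 + 3*(-9))/(-1 - 9) = (-4 - 27)/(-10) = -⅒*(-31) = 31/10)
-29*K(4, 5) + Z(9) = -29*5 + 31/10 = -145 + 31/10 = -1419/10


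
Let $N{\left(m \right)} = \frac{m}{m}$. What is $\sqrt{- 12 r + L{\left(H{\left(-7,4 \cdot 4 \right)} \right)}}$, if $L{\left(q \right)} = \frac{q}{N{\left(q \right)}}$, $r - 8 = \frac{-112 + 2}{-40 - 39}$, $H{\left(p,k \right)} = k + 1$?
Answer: $\frac{i \sqrt{597319}}{79} \approx 9.7831 i$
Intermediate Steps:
$N{\left(m \right)} = 1$
$H{\left(p,k \right)} = 1 + k$
$r = \frac{742}{79}$ ($r = 8 + \frac{-112 + 2}{-40 - 39} = 8 - \frac{110}{-79} = 8 - - \frac{110}{79} = 8 + \frac{110}{79} = \frac{742}{79} \approx 9.3924$)
$L{\left(q \right)} = q$ ($L{\left(q \right)} = \frac{q}{1} = q 1 = q$)
$\sqrt{- 12 r + L{\left(H{\left(-7,4 \cdot 4 \right)} \right)}} = \sqrt{\left(-12\right) \frac{742}{79} + \left(1 + 4 \cdot 4\right)} = \sqrt{- \frac{8904}{79} + \left(1 + 16\right)} = \sqrt{- \frac{8904}{79} + 17} = \sqrt{- \frac{7561}{79}} = \frac{i \sqrt{597319}}{79}$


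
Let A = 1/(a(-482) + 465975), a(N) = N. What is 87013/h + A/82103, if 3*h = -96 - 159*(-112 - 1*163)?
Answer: 3325495183620670/555809780781997 ≈ 5.9832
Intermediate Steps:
h = 14543 (h = (-96 - 159*(-112 - 1*163))/3 = (-96 - 159*(-112 - 163))/3 = (-96 - 159*(-275))/3 = (-96 + 43725)/3 = (⅓)*43629 = 14543)
A = 1/465493 (A = 1/(-482 + 465975) = 1/465493 ≈ 2.1483e-6)
87013/h + A/82103 = 87013/14543 + (1/465493)/82103 = 87013*(1/14543) + (1/465493)*(1/82103) = 87013/14543 + 1/38218371779 = 3325495183620670/555809780781997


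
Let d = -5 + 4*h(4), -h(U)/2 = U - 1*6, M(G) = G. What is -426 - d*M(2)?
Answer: -448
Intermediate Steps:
h(U) = 12 - 2*U (h(U) = -2*(U - 1*6) = -2*(U - 6) = -2*(-6 + U) = 12 - 2*U)
d = 11 (d = -5 + 4*(12 - 2*4) = -5 + 4*(12 - 8) = -5 + 4*4 = -5 + 16 = 11)
-426 - d*M(2) = -426 - 11*2 = -426 - 1*22 = -426 - 22 = -448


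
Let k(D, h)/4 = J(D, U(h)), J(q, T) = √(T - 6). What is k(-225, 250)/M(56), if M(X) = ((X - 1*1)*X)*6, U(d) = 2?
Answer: I/2310 ≈ 0.0004329*I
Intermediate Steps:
M(X) = 6*X*(-1 + X) (M(X) = ((X - 1)*X)*6 = ((-1 + X)*X)*6 = (X*(-1 + X))*6 = 6*X*(-1 + X))
J(q, T) = √(-6 + T)
k(D, h) = 8*I (k(D, h) = 4*√(-6 + 2) = 4*√(-4) = 4*(2*I) = 8*I)
k(-225, 250)/M(56) = (8*I)/((6*56*(-1 + 56))) = (8*I)/((6*56*55)) = (8*I)/18480 = (8*I)*(1/18480) = I/2310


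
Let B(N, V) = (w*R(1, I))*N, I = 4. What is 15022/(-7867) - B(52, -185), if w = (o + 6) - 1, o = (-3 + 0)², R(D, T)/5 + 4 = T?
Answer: -15022/7867 ≈ -1.9095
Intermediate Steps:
R(D, T) = -20 + 5*T
o = 9 (o = (-3)² = 9)
w = 14 (w = (9 + 6) - 1 = 15 - 1 = 14)
B(N, V) = 0 (B(N, V) = (14*(-20 + 5*4))*N = (14*(-20 + 20))*N = (14*0)*N = 0*N = 0)
15022/(-7867) - B(52, -185) = 15022/(-7867) - 1*0 = 15022*(-1/7867) + 0 = -15022/7867 + 0 = -15022/7867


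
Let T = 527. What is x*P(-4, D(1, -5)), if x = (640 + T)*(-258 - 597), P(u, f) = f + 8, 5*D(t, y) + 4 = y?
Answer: -6186267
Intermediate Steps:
D(t, y) = -⅘ + y/5
P(u, f) = 8 + f
x = -997785 (x = (640 + 527)*(-258 - 597) = 1167*(-855) = -997785)
x*P(-4, D(1, -5)) = -997785*(8 + (-⅘ + (⅕)*(-5))) = -997785*(8 + (-⅘ - 1)) = -997785*(8 - 9/5) = -997785*31/5 = -6186267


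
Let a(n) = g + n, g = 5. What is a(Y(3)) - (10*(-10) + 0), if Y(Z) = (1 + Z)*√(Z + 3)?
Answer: 105 + 4*√6 ≈ 114.80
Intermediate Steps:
Y(Z) = √(3 + Z)*(1 + Z) (Y(Z) = (1 + Z)*√(3 + Z) = √(3 + Z)*(1 + Z))
a(n) = 5 + n
a(Y(3)) - (10*(-10) + 0) = (5 + √(3 + 3)*(1 + 3)) - (10*(-10) + 0) = (5 + √6*4) - (-100 + 0) = (5 + 4*√6) - 1*(-100) = (5 + 4*√6) + 100 = 105 + 4*√6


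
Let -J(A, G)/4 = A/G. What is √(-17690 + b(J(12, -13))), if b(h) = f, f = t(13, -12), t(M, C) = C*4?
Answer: 7*I*√362 ≈ 133.18*I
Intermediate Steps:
t(M, C) = 4*C
f = -48 (f = 4*(-12) = -48)
J(A, G) = -4*A/G
b(h) = -48
√(-17690 + b(J(12, -13))) = √(-17690 - 48) = √(-17738) = 7*I*√362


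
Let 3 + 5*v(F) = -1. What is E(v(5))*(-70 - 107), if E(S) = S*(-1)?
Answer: -708/5 ≈ -141.60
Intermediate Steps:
v(F) = -⅘ (v(F) = -⅗ + (⅕)*(-1) = -⅗ - ⅕ = -⅘)
E(S) = -S
E(v(5))*(-70 - 107) = (-1*(-⅘))*(-70 - 107) = (⅘)*(-177) = -708/5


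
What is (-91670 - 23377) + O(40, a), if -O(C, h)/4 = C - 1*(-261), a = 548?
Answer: -116251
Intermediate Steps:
O(C, h) = -1044 - 4*C (O(C, h) = -4*(C - 1*(-261)) = -4*(C + 261) = -4*(261 + C) = -1044 - 4*C)
(-91670 - 23377) + O(40, a) = (-91670 - 23377) + (-1044 - 4*40) = -115047 + (-1044 - 160) = -115047 - 1204 = -116251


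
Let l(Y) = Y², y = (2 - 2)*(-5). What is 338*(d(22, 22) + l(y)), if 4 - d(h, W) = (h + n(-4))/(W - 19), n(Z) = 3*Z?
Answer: 676/3 ≈ 225.33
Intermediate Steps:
d(h, W) = 4 - (-12 + h)/(-19 + W) (d(h, W) = 4 - (h + 3*(-4))/(W - 19) = 4 - (h - 12)/(-19 + W) = 4 - (-12 + h)/(-19 + W))
y = 0 (y = 0*(-5) = 0)
338*(d(22, 22) + l(y)) = 338*((-64 - 1*22 + 4*22)/(-19 + 22) + 0²) = 338*((-64 - 22 + 88)/3 + 0) = 338*((⅓)*2 + 0) = 338*(⅔ + 0) = 338*(⅔) = 676/3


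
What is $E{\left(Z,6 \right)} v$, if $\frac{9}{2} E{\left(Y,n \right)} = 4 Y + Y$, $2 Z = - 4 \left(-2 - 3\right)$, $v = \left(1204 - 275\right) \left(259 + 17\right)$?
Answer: $\frac{8546800}{3} \approx 2.8489 \cdot 10^{6}$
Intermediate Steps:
$v = 256404$ ($v = 929 \cdot 276 = 256404$)
$Z = 10$ ($Z = \frac{\left(-4\right) \left(-2 - 3\right)}{2} = \frac{\left(-4\right) \left(-5\right)}{2} = \frac{1}{2} \cdot 20 = 10$)
$E{\left(Y,n \right)} = \frac{10 Y}{9}$ ($E{\left(Y,n \right)} = \frac{2 \left(4 Y + Y\right)}{9} = \frac{2 \cdot 5 Y}{9} = \frac{10 Y}{9}$)
$E{\left(Z,6 \right)} v = \frac{10}{9} \cdot 10 \cdot 256404 = \frac{100}{9} \cdot 256404 = \frac{8546800}{3}$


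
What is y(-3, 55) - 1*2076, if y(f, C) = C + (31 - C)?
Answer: -2045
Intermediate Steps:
y(f, C) = 31
y(-3, 55) - 1*2076 = 31 - 1*2076 = 31 - 2076 = -2045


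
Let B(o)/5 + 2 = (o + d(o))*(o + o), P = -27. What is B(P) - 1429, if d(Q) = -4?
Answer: 6931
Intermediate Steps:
B(o) = -10 + 10*o*(-4 + o) (B(o) = -10 + 5*((o - 4)*(o + o)) = -10 + 5*((-4 + o)*(2*o)) = -10 + 5*(2*o*(-4 + o)) = -10 + 10*o*(-4 + o))
B(P) - 1429 = (-10 - 40*(-27) + 10*(-27)²) - 1429 = (-10 + 1080 + 10*729) - 1429 = (-10 + 1080 + 7290) - 1429 = 8360 - 1429 = 6931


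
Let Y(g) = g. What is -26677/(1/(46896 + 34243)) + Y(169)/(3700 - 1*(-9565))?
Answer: -28712690791126/13265 ≈ -2.1645e+9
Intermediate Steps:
-26677/(1/(46896 + 34243)) + Y(169)/(3700 - 1*(-9565)) = -26677/(1/(46896 + 34243)) + 169/(3700 - 1*(-9565)) = -26677/(1/81139) + 169/(3700 + 9565) = -26677/1/81139 + 169/13265 = -26677*81139 + 169*(1/13265) = -2164545103 + 169/13265 = -28712690791126/13265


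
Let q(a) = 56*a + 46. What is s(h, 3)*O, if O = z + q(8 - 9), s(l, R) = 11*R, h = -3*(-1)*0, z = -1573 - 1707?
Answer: -108570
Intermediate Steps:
z = -3280
h = 0 (h = 3*0 = 0)
q(a) = 46 + 56*a
O = -3290 (O = -3280 + (46 + 56*(8 - 9)) = -3280 + (46 + 56*(-1)) = -3280 + (46 - 56) = -3280 - 10 = -3290)
s(h, 3)*O = (11*3)*(-3290) = 33*(-3290) = -108570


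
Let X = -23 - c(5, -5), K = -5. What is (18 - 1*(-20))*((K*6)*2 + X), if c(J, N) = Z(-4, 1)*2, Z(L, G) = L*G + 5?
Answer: -3230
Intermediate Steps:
Z(L, G) = 5 + G*L (Z(L, G) = G*L + 5 = 5 + G*L)
c(J, N) = 2 (c(J, N) = (5 + 1*(-4))*2 = (5 - 4)*2 = 1*2 = 2)
X = -25 (X = -23 - 1*2 = -23 - 2 = -25)
(18 - 1*(-20))*((K*6)*2 + X) = (18 - 1*(-20))*(-5*6*2 - 25) = (18 + 20)*(-30*2 - 25) = 38*(-60 - 25) = 38*(-85) = -3230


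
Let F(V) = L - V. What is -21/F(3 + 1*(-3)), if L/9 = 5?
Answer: -7/15 ≈ -0.46667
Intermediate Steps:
L = 45 (L = 9*5 = 45)
F(V) = 45 - V
-21/F(3 + 1*(-3)) = -21/(45 - (3 + 1*(-3))) = -21/(45 - (3 - 3)) = -21/(45 - 1*0) = -21/(45 + 0) = -21/45 = -21*1/45 = -7/15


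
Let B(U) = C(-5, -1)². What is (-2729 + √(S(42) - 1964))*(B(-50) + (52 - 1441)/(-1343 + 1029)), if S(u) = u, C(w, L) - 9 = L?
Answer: -58632565/314 + 666035*I*√2/314 ≈ -1.8673e+5 + 2999.7*I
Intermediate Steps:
C(w, L) = 9 + L
B(U) = 64 (B(U) = (9 - 1)² = 8² = 64)
(-2729 + √(S(42) - 1964))*(B(-50) + (52 - 1441)/(-1343 + 1029)) = (-2729 + √(42 - 1964))*(64 + (52 - 1441)/(-1343 + 1029)) = (-2729 + √(-1922))*(64 - 1389/(-314)) = (-2729 + 31*I*√2)*(64 - 1389*(-1/314)) = (-2729 + 31*I*√2)*(64 + 1389/314) = (-2729 + 31*I*√2)*(21485/314) = -58632565/314 + 666035*I*√2/314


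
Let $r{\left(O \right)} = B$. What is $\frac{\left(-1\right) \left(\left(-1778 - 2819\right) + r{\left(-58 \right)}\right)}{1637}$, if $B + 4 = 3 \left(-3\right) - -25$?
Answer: $\frac{4585}{1637} \approx 2.8009$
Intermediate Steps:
$B = 12$ ($B = -4 + \left(3 \left(-3\right) - -25\right) = -4 + \left(-9 + 25\right) = -4 + 16 = 12$)
$r{\left(O \right)} = 12$
$\frac{\left(-1\right) \left(\left(-1778 - 2819\right) + r{\left(-58 \right)}\right)}{1637} = \frac{\left(-1\right) \left(\left(-1778 - 2819\right) + 12\right)}{1637} = - (-4597 + 12) \frac{1}{1637} = \left(-1\right) \left(-4585\right) \frac{1}{1637} = 4585 \cdot \frac{1}{1637} = \frac{4585}{1637}$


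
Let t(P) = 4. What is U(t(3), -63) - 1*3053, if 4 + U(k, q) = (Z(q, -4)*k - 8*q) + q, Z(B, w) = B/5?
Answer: -13332/5 ≈ -2666.4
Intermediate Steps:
Z(B, w) = B/5 (Z(B, w) = B*(⅕) = B/5)
U(k, q) = -4 - 7*q + k*q/5 (U(k, q) = -4 + (((q/5)*k - 8*q) + q) = -4 + ((k*q/5 - 8*q) + q) = -4 + ((-8*q + k*q/5) + q) = -4 + (-7*q + k*q/5) = -4 - 7*q + k*q/5)
U(t(3), -63) - 1*3053 = (-4 - 7*(-63) + (⅕)*4*(-63)) - 1*3053 = (-4 + 441 - 252/5) - 3053 = 1933/5 - 3053 = -13332/5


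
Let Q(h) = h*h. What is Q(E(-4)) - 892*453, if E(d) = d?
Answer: -404060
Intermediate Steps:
Q(h) = h**2
Q(E(-4)) - 892*453 = (-4)**2 - 892*453 = 16 - 404076 = -404060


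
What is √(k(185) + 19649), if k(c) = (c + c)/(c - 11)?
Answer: 4*√9296211/87 ≈ 140.18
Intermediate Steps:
k(c) = 2*c/(-11 + c) (k(c) = (2*c)/(-11 + c) = 2*c/(-11 + c))
√(k(185) + 19649) = √(2*185/(-11 + 185) + 19649) = √(2*185/174 + 19649) = √(2*185*(1/174) + 19649) = √(185/87 + 19649) = √(1709648/87) = 4*√9296211/87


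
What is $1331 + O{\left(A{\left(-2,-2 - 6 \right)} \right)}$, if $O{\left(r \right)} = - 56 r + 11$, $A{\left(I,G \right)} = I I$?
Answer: $1118$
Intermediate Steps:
$A{\left(I,G \right)} = I^{2}$
$O{\left(r \right)} = 11 - 56 r$
$1331 + O{\left(A{\left(-2,-2 - 6 \right)} \right)} = 1331 + \left(11 - 56 \left(-2\right)^{2}\right) = 1331 + \left(11 - 224\right) = 1331 - 213 = 1118$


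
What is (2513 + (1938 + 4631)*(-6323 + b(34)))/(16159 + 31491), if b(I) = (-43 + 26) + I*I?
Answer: -34051183/47650 ≈ -714.61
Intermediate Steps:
b(I) = -17 + I**2
(2513 + (1938 + 4631)*(-6323 + b(34)))/(16159 + 31491) = (2513 + (1938 + 4631)*(-6323 + (-17 + 34**2)))/(16159 + 31491) = (2513 + 6569*(-6323 + (-17 + 1156)))/47650 = (2513 + 6569*(-6323 + 1139))*(1/47650) = (2513 + 6569*(-5184))*(1/47650) = (2513 - 34053696)*(1/47650) = -34051183*1/47650 = -34051183/47650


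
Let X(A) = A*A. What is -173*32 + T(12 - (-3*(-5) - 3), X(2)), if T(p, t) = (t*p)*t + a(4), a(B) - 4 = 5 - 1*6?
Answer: -5533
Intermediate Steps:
X(A) = A²
a(B) = 3 (a(B) = 4 + (5 - 1*6) = 4 + (5 - 6) = 4 - 1 = 3)
T(p, t) = 3 + p*t² (T(p, t) = (t*p)*t + 3 = (p*t)*t + 3 = p*t² + 3 = 3 + p*t²)
-173*32 + T(12 - (-3*(-5) - 3), X(2)) = -173*32 + (3 + (12 - (-3*(-5) - 3))*(2²)²) = -5536 + (3 + (12 - (15 - 3))*4²) = -5536 + (3 + (12 - 1*12)*16) = -5536 + (3 + (12 - 12)*16) = -5536 + (3 + 0*16) = -5536 + (3 + 0) = -5536 + 3 = -5533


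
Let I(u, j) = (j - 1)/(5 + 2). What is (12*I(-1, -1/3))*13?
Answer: -208/7 ≈ -29.714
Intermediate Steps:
I(u, j) = -⅐ + j/7 (I(u, j) = (-1 + j)/7 = (-1 + j)*(⅐) = -⅐ + j/7)
(12*I(-1, -1/3))*13 = (12*(-⅐ + (-1/3)/7))*13 = (12*(-⅐ + (-1*⅓)/7))*13 = (12*(-⅐ + (⅐)*(-⅓)))*13 = (12*(-⅐ - 1/21))*13 = (12*(-4/21))*13 = -16/7*13 = -208/7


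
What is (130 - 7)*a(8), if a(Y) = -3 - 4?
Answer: -861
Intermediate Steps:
a(Y) = -7
(130 - 7)*a(8) = (130 - 7)*(-7) = 123*(-7) = -861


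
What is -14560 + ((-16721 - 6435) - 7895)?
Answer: -45611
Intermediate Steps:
-14560 + ((-16721 - 6435) - 7895) = -14560 + (-23156 - 7895) = -14560 - 31051 = -45611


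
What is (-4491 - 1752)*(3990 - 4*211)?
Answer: -19640478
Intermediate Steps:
(-4491 - 1752)*(3990 - 4*211) = -6243*(3990 - 844) = -6243*3146 = -19640478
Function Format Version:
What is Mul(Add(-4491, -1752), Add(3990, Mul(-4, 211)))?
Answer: -19640478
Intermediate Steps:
Mul(Add(-4491, -1752), Add(3990, Mul(-4, 211))) = Mul(-6243, Add(3990, -844)) = Mul(-6243, 3146) = -19640478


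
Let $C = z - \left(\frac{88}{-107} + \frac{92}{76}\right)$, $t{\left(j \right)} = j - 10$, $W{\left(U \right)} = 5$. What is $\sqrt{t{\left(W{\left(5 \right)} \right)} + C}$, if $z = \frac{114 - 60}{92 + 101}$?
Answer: $\frac{26 i \sqrt{1163374085}}{392369} \approx 2.2602 i$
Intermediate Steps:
$z = \frac{54}{193} \approx 0.27979$
$t{\left(j \right)} = -10 + j$
$C = - \frac{42495}{392369}$ ($C = \frac{54}{193} - \left(\frac{88}{-107} + \frac{92}{76}\right) = \frac{54}{193} - \left(88 \left(- \frac{1}{107}\right) + 92 \cdot \frac{1}{76}\right) = \frac{54}{193} - \left(- \frac{88}{107} + \frac{23}{19}\right) = \frac{54}{193} - \frac{789}{2033} = - \frac{42495}{392369} \approx -0.1083$)
$\sqrt{t{\left(W{\left(5 \right)} \right)} + C} = \sqrt{\left(-10 + 5\right) - \frac{42495}{392369}} = \sqrt{-5 - \frac{42495}{392369}} = \sqrt{- \frac{2004340}{392369}} = \frac{26 i \sqrt{1163374085}}{392369}$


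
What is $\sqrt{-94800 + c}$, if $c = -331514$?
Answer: $i \sqrt{426314} \approx 652.93 i$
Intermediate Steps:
$\sqrt{-94800 + c} = \sqrt{-94800 - 331514} = \sqrt{-426314} = i \sqrt{426314}$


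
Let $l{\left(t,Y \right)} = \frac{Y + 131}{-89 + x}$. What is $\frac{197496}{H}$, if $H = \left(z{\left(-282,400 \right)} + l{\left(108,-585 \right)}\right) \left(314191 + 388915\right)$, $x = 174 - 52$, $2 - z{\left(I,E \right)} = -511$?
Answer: $\frac{3258684}{5791835675} \approx 0.00056263$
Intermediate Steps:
$z{\left(I,E \right)} = 513$ ($z{\left(I,E \right)} = 2 - -511 = 2 + 511 = 513$)
$x = 122$ ($x = 174 - 52 = 122$)
$l{\left(t,Y \right)} = \frac{131}{33} + \frac{Y}{33}$ ($l{\left(t,Y \right)} = \frac{Y + 131}{-89 + 122} = \frac{131 + Y}{33} = \left(131 + Y\right) \frac{1}{33} = \frac{131}{33} + \frac{Y}{33}$)
$H = \frac{11583671350}{33}$ ($H = \left(513 + \left(\frac{131}{33} + \frac{1}{33} \left(-585\right)\right)\right) \left(314191 + 388915\right) = \left(513 + \left(\frac{131}{33} - \frac{195}{11}\right)\right) 703106 = \left(513 - \frac{454}{33}\right) 703106 = \frac{16475}{33} \cdot 703106 = \frac{11583671350}{33} \approx 3.5102 \cdot 10^{8}$)
$\frac{197496}{H} = \frac{197496}{\frac{11583671350}{33}} = 197496 \cdot \frac{33}{11583671350} = \frac{3258684}{5791835675}$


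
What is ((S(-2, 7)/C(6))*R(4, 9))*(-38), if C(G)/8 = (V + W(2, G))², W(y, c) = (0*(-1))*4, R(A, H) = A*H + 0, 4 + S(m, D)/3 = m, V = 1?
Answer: 3078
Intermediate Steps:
S(m, D) = -12 + 3*m
R(A, H) = A*H
W(y, c) = 0 (W(y, c) = 0*4 = 0)
C(G) = 8 (C(G) = 8*(1 + 0)² = 8*1² = 8*1 = 8)
((S(-2, 7)/C(6))*R(4, 9))*(-38) = (((-12 + 3*(-2))/8)*(4*9))*(-38) = (((-12 - 6)*(⅛))*36)*(-38) = (-18*⅛*36)*(-38) = -9/4*36*(-38) = -81*(-38) = 3078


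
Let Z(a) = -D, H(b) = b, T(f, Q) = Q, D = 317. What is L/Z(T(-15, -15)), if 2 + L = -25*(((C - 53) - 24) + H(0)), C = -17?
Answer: -2348/317 ≈ -7.4069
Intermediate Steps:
Z(a) = -317 (Z(a) = -1*317 = -317)
L = 2348 (L = -2 - 25*(((-17 - 53) - 24) + 0) = -2 - 25*((-70 - 24) + 0) = -2 - 25*(-94 + 0) = -2 - 25*(-94) = -2 + 2350 = 2348)
L/Z(T(-15, -15)) = 2348/(-317) = 2348*(-1/317) = -2348/317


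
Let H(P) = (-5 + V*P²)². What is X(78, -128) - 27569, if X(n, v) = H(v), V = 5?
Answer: 6710039656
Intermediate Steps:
H(P) = (-5 + 5*P²)²
X(n, v) = 25*(-1 + v²)²
X(78, -128) - 27569 = 25*(-1 + (-128)²)² - 27569 = 25*(-1 + 16384)² - 27569 = 25*16383² - 27569 = 25*268402689 - 27569 = 6710067225 - 27569 = 6710039656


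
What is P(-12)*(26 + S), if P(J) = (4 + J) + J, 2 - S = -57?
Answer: -1700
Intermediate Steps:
S = 59 (S = 2 - 1*(-57) = 2 + 57 = 59)
P(J) = 4 + 2*J
P(-12)*(26 + S) = (4 + 2*(-12))*(26 + 59) = (4 - 24)*85 = -20*85 = -1700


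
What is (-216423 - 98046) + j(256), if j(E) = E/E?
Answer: -314468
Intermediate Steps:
j(E) = 1
(-216423 - 98046) + j(256) = (-216423 - 98046) + 1 = -314469 + 1 = -314468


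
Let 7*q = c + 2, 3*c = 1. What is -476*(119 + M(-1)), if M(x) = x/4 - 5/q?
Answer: -49385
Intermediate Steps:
c = 1/3 (c = (1/3)*1 = 1/3 ≈ 0.33333)
q = 1/3 (q = (1/3 + 2)/7 = (1/7)*(7/3) = 1/3 ≈ 0.33333)
M(x) = -15 + x/4 (M(x) = x/4 - 5/1/3 = x*(1/4) - 5*3 = x/4 - 15 = -15 + x/4)
-476*(119 + M(-1)) = -476*(119 + (-15 + (1/4)*(-1))) = -476*(119 + (-15 - 1/4)) = -476*(119 - 61/4) = -476*415/4 = -49385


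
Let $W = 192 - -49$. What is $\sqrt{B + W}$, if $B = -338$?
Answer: $i \sqrt{97} \approx 9.8489 i$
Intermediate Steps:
$W = 241$ ($W = 192 + 49 = 241$)
$\sqrt{B + W} = \sqrt{-338 + 241} = \sqrt{-97} = i \sqrt{97}$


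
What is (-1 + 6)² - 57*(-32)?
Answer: 1849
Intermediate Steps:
(-1 + 6)² - 57*(-32) = 5² + 1824 = 25 + 1824 = 1849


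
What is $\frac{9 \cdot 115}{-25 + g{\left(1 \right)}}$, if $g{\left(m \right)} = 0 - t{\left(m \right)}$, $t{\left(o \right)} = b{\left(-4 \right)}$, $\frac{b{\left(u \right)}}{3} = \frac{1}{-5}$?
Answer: $- \frac{5175}{122} \approx -42.418$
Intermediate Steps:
$b{\left(u \right)} = - \frac{3}{5}$ ($b{\left(u \right)} = \frac{3}{-5} = 3 \left(- \frac{1}{5}\right) = - \frac{3}{5}$)
$t{\left(o \right)} = - \frac{3}{5}$
$g{\left(m \right)} = \frac{3}{5}$ ($g{\left(m \right)} = 0 - - \frac{3}{5} = 0 + \frac{3}{5} = \frac{3}{5}$)
$\frac{9 \cdot 115}{-25 + g{\left(1 \right)}} = \frac{9 \cdot 115}{-25 + \frac{3}{5}} = \frac{1035}{- \frac{122}{5}} = 1035 \left(- \frac{5}{122}\right) = - \frac{5175}{122}$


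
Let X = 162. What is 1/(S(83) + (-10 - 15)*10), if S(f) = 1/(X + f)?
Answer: -245/61249 ≈ -0.0040001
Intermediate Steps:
S(f) = 1/(162 + f)
1/(S(83) + (-10 - 15)*10) = 1/(1/(162 + 83) + (-10 - 15)*10) = 1/(1/245 - 25*10) = 1/(1/245 - 250) = 1/(-61249/245) = -245/61249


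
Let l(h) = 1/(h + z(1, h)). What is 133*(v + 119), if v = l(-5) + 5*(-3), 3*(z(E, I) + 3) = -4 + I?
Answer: 152019/11 ≈ 13820.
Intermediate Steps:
z(E, I) = -13/3 + I/3 (z(E, I) = -3 + (-4 + I)/3 = -3 + (-4/3 + I/3) = -13/3 + I/3)
l(h) = 1/(-13/3 + 4*h/3) (l(h) = 1/(h + (-13/3 + h/3)) = 1/(-13/3 + 4*h/3))
v = -166/11 (v = 3/(-13 + 4*(-5)) + 5*(-3) = 3/(-13 - 20) - 15 = 3/(-33) - 15 = 3*(-1/33) - 15 = -1/11 - 15 = -166/11 ≈ -15.091)
133*(v + 119) = 133*(-166/11 + 119) = 133*(1143/11) = 152019/11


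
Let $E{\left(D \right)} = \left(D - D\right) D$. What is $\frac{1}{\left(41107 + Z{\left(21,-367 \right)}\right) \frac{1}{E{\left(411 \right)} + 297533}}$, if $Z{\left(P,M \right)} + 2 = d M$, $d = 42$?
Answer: $\frac{297533}{25691} \approx 11.581$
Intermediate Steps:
$E{\left(D \right)} = 0$ ($E{\left(D \right)} = 0 D = 0$)
$Z{\left(P,M \right)} = -2 + 42 M$
$\frac{1}{\left(41107 + Z{\left(21,-367 \right)}\right) \frac{1}{E{\left(411 \right)} + 297533}} = \frac{1}{\left(41107 + \left(-2 + 42 \left(-367\right)\right)\right) \frac{1}{0 + 297533}} = \frac{1}{\left(41107 - 15416\right) \frac{1}{297533}} = \frac{1}{25691 \cdot \frac{1}{297533}} = \frac{1}{\frac{25691}{297533}} = \frac{297533}{25691}$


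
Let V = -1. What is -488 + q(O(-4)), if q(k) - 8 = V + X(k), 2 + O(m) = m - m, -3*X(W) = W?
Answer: -1441/3 ≈ -480.33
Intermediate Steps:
X(W) = -W/3
O(m) = -2 (O(m) = -2 + (m - m) = -2 + 0 = -2)
q(k) = 7 - k/3 (q(k) = 8 + (-1 - k/3) = 7 - k/3)
-488 + q(O(-4)) = -488 + (7 - ⅓*(-2)) = -488 + (7 + ⅔) = -488 + 23/3 = -1441/3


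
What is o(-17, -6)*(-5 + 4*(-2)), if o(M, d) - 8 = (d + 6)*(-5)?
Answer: -104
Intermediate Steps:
o(M, d) = -22 - 5*d (o(M, d) = 8 + (d + 6)*(-5) = 8 + (6 + d)*(-5) = 8 + (-30 - 5*d) = -22 - 5*d)
o(-17, -6)*(-5 + 4*(-2)) = (-22 - 5*(-6))*(-5 + 4*(-2)) = (-22 + 30)*(-5 - 8) = 8*(-13) = -104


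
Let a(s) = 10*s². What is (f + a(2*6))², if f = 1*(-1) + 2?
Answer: 2076481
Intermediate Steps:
f = 1 (f = -1 + 2 = 1)
(f + a(2*6))² = (1 + 10*(2*6)²)² = (1 + 10*12²)² = (1 + 10*144)² = (1 + 1440)² = 1441² = 2076481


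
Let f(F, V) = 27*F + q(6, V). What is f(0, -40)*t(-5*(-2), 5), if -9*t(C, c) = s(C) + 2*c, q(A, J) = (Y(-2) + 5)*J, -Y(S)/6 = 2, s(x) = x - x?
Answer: -2800/9 ≈ -311.11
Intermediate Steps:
s(x) = 0
Y(S) = -12 (Y(S) = -6*2 = -12)
q(A, J) = -7*J (q(A, J) = (-12 + 5)*J = -7*J)
t(C, c) = -2*c/9 (t(C, c) = -(0 + 2*c)/9 = -2*c/9)
f(F, V) = -7*V + 27*F (f(F, V) = 27*F - 7*V = -7*V + 27*F)
f(0, -40)*t(-5*(-2), 5) = (-7*(-40) + 27*0)*(-2/9*5) = (280 + 0)*(-10/9) = 280*(-10/9) = -2800/9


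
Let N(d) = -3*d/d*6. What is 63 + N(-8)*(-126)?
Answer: 2331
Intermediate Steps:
N(d) = -18 (N(d) = -3*1*6 = -3*6 = -18)
63 + N(-8)*(-126) = 63 - 18*(-126) = 63 + 2268 = 2331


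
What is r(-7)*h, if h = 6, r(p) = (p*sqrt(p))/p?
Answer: 6*I*sqrt(7) ≈ 15.875*I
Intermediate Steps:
r(p) = sqrt(p) (r(p) = p**(3/2)/p = sqrt(p))
r(-7)*h = sqrt(-7)*6 = (I*sqrt(7))*6 = 6*I*sqrt(7)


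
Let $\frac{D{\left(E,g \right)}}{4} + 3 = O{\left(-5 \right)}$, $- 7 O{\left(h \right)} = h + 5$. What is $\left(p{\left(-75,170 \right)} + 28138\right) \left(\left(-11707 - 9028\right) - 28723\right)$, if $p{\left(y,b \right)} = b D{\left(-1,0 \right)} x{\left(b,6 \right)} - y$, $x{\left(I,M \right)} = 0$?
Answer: $-1395358554$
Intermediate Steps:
$O{\left(h \right)} = - \frac{5}{7} - \frac{h}{7}$ ($O{\left(h \right)} = - \frac{h + 5}{7} = - \frac{5 + h}{7} = - \frac{5}{7} - \frac{h}{7}$)
$D{\left(E,g \right)} = -12$ ($D{\left(E,g \right)} = -12 + 4 \left(- \frac{5}{7} - - \frac{5}{7}\right) = -12 + 4 \left(- \frac{5}{7} + \frac{5}{7}\right) = -12 + 4 \cdot 0 = -12 + 0 = -12$)
$p{\left(y,b \right)} = - y$ ($p{\left(y,b \right)} = b \left(-12\right) 0 - y = - 12 b 0 - y = 0 - y = - y$)
$\left(p{\left(-75,170 \right)} + 28138\right) \left(\left(-11707 - 9028\right) - 28723\right) = \left(\left(-1\right) \left(-75\right) + 28138\right) \left(\left(-11707 - 9028\right) - 28723\right) = \left(75 + 28138\right) \left(\left(-11707 - 9028\right) - 28723\right) = 28213 \left(-20735 - 28723\right) = 28213 \left(-49458\right) = -1395358554$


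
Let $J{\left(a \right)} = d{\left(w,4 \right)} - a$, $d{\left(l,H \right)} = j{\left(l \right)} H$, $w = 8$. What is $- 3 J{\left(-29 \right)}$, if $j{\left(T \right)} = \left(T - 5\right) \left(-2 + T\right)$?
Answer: $-303$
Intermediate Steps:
$j{\left(T \right)} = \left(-5 + T\right) \left(-2 + T\right)$
$d{\left(l,H \right)} = H \left(10 + l^{2} - 7 l\right)$ ($d{\left(l,H \right)} = \left(10 + l^{2} - 7 l\right) H = H \left(10 + l^{2} - 7 l\right)$)
$J{\left(a \right)} = 72 - a$ ($J{\left(a \right)} = 4 \left(10 + 8^{2} - 56\right) - a = 4 \left(10 + 64 - 56\right) - a = 4 \cdot 18 - a = 72 - a$)
$- 3 J{\left(-29 \right)} = - 3 \left(72 - -29\right) = - 3 \left(72 + 29\right) = \left(-3\right) 101 = -303$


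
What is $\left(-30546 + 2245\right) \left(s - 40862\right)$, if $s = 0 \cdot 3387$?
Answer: $1156435462$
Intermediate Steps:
$s = 0$
$\left(-30546 + 2245\right) \left(s - 40862\right) = \left(-30546 + 2245\right) \left(0 - 40862\right) = \left(-28301\right) \left(-40862\right) = 1156435462$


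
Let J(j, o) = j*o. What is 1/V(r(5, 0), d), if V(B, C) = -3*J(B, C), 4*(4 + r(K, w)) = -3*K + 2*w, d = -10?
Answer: -2/465 ≈ -0.0043011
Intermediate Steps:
r(K, w) = -4 + w/2 - 3*K/4 (r(K, w) = -4 + (-3*K + 2*w)/4 = -4 + (w/2 - 3*K/4) = -4 + w/2 - 3*K/4)
V(B, C) = -3*B*C
1/V(r(5, 0), d) = 1/(-3*(-4 + (1/2)*0 - 3/4*5)*(-10)) = 1/(-3*(-4 + 0 - 15/4)*(-10)) = 1/(-3*(-31/4)*(-10)) = 1/(-465/2) = -2/465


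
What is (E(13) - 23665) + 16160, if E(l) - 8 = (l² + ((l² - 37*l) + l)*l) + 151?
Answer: -11064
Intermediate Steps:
E(l) = 159 + l² + l*(l² - 36*l) (E(l) = 8 + ((l² + ((l² - 37*l) + l)*l) + 151) = 8 + ((l² + (l² - 36*l)*l) + 151) = 8 + ((l² + l*(l² - 36*l)) + 151) = 8 + (151 + l² + l*(l² - 36*l)) = 159 + l² + l*(l² - 36*l))
(E(13) - 23665) + 16160 = ((159 + 13³ - 35*13²) - 23665) + 16160 = ((159 + 2197 - 35*169) - 23665) + 16160 = ((159 + 2197 - 5915) - 23665) + 16160 = (-3559 - 23665) + 16160 = -27224 + 16160 = -11064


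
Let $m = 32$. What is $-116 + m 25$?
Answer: $684$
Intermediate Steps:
$-116 + m 25 = -116 + 32 \cdot 25 = -116 + 800 = 684$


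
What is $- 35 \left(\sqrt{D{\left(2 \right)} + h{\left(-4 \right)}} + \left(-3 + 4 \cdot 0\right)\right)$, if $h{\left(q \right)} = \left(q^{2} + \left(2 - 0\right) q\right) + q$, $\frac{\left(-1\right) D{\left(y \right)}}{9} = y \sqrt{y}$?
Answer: $105 - 35 \sqrt{4 - 18 \sqrt{2}} \approx 105.0 - 162.12 i$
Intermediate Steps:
$D{\left(y \right)} = - 9 y^{\frac{3}{2}}$ ($D{\left(y \right)} = - 9 y \sqrt{y} = - 9 y^{\frac{3}{2}}$)
$h{\left(q \right)} = q^{2} + 3 q$ ($h{\left(q \right)} = \left(q^{2} + \left(2 + 0\right) q\right) + q = \left(q^{2} + 2 q\right) + q = q^{2} + 3 q$)
$- 35 \left(\sqrt{D{\left(2 \right)} + h{\left(-4 \right)}} + \left(-3 + 4 \cdot 0\right)\right) = - 35 \left(\sqrt{- 9 \cdot 2^{\frac{3}{2}} - 4 \left(3 - 4\right)} + \left(-3 + 4 \cdot 0\right)\right) = - 35 \left(\sqrt{- 9 \cdot 2 \sqrt{2} - -4} + \left(-3 + 0\right)\right) = - 35 \left(\sqrt{- 18 \sqrt{2} + 4} - 3\right) = - 35 \left(\sqrt{4 - 18 \sqrt{2}} - 3\right) = - 35 \left(-3 + \sqrt{4 - 18 \sqrt{2}}\right) = 105 - 35 \sqrt{4 - 18 \sqrt{2}}$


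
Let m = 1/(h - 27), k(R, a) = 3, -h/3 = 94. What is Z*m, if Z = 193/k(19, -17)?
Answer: -193/927 ≈ -0.20820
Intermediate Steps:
h = -282 (h = -3*94 = -282)
Z = 193/3 ≈ 64.333
m = -1/309 (m = 1/(-282 - 27) = 1/(-309) = -1/309 ≈ -0.0032362)
Z*m = (193/3)*(-1/309) = -193/927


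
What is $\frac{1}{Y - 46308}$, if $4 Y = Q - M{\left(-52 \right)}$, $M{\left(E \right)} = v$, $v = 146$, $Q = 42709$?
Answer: $- \frac{4}{142669} \approx -2.8037 \cdot 10^{-5}$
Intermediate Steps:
$M{\left(E \right)} = 146$
$Y = \frac{42563}{4}$ ($Y = \frac{42709 - 146}{4} = \frac{1}{4} \cdot 42563 = \frac{42563}{4} \approx 10641.0$)
$\frac{1}{Y - 46308} = \frac{1}{\frac{42563}{4} - 46308} = \frac{1}{- \frac{142669}{4}} = - \frac{4}{142669}$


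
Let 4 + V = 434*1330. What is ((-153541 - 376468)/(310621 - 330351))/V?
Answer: 530009/11388471680 ≈ 4.6539e-5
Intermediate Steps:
V = 577216 (V = -4 + 434*1330 = -4 + 577220 = 577216)
((-153541 - 376468)/(310621 - 330351))/V = ((-153541 - 376468)/(310621 - 330351))/577216 = -530009/(-19730)*(1/577216) = -530009*(-1/19730)*(1/577216) = (530009/19730)*(1/577216) = 530009/11388471680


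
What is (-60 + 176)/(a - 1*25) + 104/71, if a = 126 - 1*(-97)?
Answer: 14414/7029 ≈ 2.0506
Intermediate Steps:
a = 223 (a = 126 + 97 = 223)
(-60 + 176)/(a - 1*25) + 104/71 = (-60 + 176)/(223 - 1*25) + 104/71 = 116/(223 - 25) + 104*(1/71) = 116/198 + 104/71 = 116*(1/198) + 104/71 = 58/99 + 104/71 = 14414/7029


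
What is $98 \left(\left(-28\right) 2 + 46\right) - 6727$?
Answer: $-7707$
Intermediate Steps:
$98 \left(\left(-28\right) 2 + 46\right) - 6727 = 98 \left(-56 + 46\right) - 6727 = 98 \left(-10\right) - 6727 = -980 - 6727 = -7707$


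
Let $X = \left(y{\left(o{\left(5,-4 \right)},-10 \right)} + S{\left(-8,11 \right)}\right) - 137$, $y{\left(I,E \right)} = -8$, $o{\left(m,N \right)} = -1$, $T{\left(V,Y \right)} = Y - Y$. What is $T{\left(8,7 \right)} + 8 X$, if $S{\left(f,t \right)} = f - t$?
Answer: $-1312$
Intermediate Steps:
$T{\left(V,Y \right)} = 0$
$X = -164$ ($X = \left(-8 - 19\right) - 137 = -27 - 137 = -164$)
$T{\left(8,7 \right)} + 8 X = 0 + 8 \left(-164\right) = 0 - 1312 = -1312$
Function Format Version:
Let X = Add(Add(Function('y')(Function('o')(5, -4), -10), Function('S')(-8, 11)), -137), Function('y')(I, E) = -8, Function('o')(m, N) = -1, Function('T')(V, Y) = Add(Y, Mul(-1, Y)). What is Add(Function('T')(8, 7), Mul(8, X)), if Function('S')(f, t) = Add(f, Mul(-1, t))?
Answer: -1312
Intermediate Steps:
Function('T')(V, Y) = 0
X = -164 (X = Add(Add(-8, Add(-8, Mul(-1, 11))), -137) = Add(Add(-8, Add(-8, -11)), -137) = Add(Add(-8, -19), -137) = Add(-27, -137) = -164)
Add(Function('T')(8, 7), Mul(8, X)) = Add(0, Mul(8, -164)) = Add(0, -1312) = -1312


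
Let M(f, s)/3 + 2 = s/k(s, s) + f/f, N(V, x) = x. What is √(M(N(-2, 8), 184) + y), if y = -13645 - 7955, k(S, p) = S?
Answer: 60*I*√6 ≈ 146.97*I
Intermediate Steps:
M(f, s) = 0 (M(f, s) = -6 + 3*(s/s + f/f) = -6 + 3*(1 + 1) = -6 + 3*2 = -6 + 6 = 0)
y = -21600
√(M(N(-2, 8), 184) + y) = √(0 - 21600) = √(-21600) = 60*I*√6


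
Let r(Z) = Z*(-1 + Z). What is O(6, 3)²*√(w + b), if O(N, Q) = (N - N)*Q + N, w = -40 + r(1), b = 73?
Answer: 36*√33 ≈ 206.80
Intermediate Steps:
w = -40 (w = -40 + 1*(-1 + 1) = -40 + 1*0 = -40 + 0 = -40)
O(N, Q) = N (O(N, Q) = 0*Q + N = 0 + N = N)
O(6, 3)²*√(w + b) = 6²*√(-40 + 73) = 36*√33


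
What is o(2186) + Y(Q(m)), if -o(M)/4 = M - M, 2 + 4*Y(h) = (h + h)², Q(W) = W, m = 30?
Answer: 1799/2 ≈ 899.50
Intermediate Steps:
Y(h) = -½ + h² (Y(h) = -½ + (h + h)²/4 = -½ + (2*h)²/4 = -½ + (4*h²)/4 = -½ + h²)
o(M) = 0 (o(M) = -4*(M - M) = -4*0 = 0)
o(2186) + Y(Q(m)) = 0 + (-½ + 30²) = 0 + (-½ + 900) = 0 + 1799/2 = 1799/2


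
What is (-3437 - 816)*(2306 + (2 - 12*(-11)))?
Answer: -10377320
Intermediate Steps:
(-3437 - 816)*(2306 + (2 - 12*(-11))) = -4253*(2306 + (2 + 132)) = -4253*(2306 + 134) = -4253*2440 = -10377320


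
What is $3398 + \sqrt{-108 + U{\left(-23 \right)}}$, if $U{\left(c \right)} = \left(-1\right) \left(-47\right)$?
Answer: $3398 + i \sqrt{61} \approx 3398.0 + 7.8102 i$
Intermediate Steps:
$U{\left(c \right)} = 47$
$3398 + \sqrt{-108 + U{\left(-23 \right)}} = 3398 + \sqrt{-108 + 47} = 3398 + \sqrt{-61} = 3398 + i \sqrt{61}$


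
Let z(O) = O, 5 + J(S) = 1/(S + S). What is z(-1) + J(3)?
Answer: -35/6 ≈ -5.8333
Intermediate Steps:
J(S) = -5 + 1/(2*S) (J(S) = -5 + 1/(S + S) = -5 + 1/(2*S))
z(-1) + J(3) = -1 + (-5 + (½)/3) = -1 + (-5 + (½)*(⅓)) = -1 + (-5 + ⅙) = -1 - 29/6 = -35/6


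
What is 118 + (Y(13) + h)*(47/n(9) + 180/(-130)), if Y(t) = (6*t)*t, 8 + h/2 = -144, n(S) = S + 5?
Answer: 138183/91 ≈ 1518.5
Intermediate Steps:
n(S) = 5 + S
h = -304 (h = -16 + 2*(-144) = -16 - 288 = -304)
Y(t) = 6*t**2
118 + (Y(13) + h)*(47/n(9) + 180/(-130)) = 118 + (6*13**2 - 304)*(47/(5 + 9) + 180/(-130)) = 118 + (6*169 - 304)*(47/14 + 180*(-1/130)) = 118 + (1014 - 304)*(47*(1/14) - 18/13) = 118 + 710*(47/14 - 18/13) = 118 + 710*(359/182) = 118 + 127445/91 = 138183/91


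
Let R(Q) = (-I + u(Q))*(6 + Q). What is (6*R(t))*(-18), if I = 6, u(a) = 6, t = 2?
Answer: 0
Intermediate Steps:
R(Q) = 0 (R(Q) = (-1*6 + 6)*(6 + Q) = (-6 + 6)*(6 + Q) = 0*(6 + Q) = 0)
(6*R(t))*(-18) = (6*0)*(-18) = 0*(-18) = 0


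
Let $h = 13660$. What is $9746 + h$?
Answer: $23406$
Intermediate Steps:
$9746 + h = 9746 + 13660 = 23406$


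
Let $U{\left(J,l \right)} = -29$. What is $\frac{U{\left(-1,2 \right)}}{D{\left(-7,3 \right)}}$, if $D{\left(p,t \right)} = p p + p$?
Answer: $- \frac{29}{42} \approx -0.69048$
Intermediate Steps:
$D{\left(p,t \right)} = p + p^{2}$ ($D{\left(p,t \right)} = p^{2} + p = p + p^{2}$)
$\frac{U{\left(-1,2 \right)}}{D{\left(-7,3 \right)}} = - \frac{29}{\left(-7\right) \left(1 - 7\right)} = - \frac{29}{\left(-7\right) \left(-6\right)} = - \frac{29}{42}$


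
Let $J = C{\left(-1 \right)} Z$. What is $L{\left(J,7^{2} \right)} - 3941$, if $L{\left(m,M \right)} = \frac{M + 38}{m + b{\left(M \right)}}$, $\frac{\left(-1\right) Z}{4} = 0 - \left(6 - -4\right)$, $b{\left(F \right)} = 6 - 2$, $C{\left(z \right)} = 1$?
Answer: $- \frac{173317}{44} \approx -3939.0$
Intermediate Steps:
$b{\left(F \right)} = 4$ ($b{\left(F \right)} = 6 - 2 = 4$)
$Z = 40$ ($Z = - 4 \left(0 - \left(6 - -4\right)\right) = - 4 \left(0 - \left(6 + 4\right)\right) = - 4 \left(0 - 10\right) = \left(-4\right) \left(-10\right) = 40$)
$J = 40$ ($J = 1 \cdot 40 = 40$)
$L{\left(m,M \right)} = \frac{38 + M}{4 + m}$ ($L{\left(m,M \right)} = \frac{M + 38}{m + 4} = \frac{38 + M}{4 + m}$)
$L{\left(J,7^{2} \right)} - 3941 = \frac{38 + 7^{2}}{4 + 40} - 3941 = \frac{38 + 49}{44} - 3941 = \frac{1}{44} \cdot 87 - 3941 = \frac{87}{44} - 3941 = - \frac{173317}{44}$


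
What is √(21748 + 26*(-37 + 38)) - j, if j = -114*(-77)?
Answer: -8778 + √21774 ≈ -8630.4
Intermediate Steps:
j = 8778
√(21748 + 26*(-37 + 38)) - j = √(21748 + 26*(-37 + 38)) - 1*8778 = √(21748 + 26*1) - 8778 = √(21748 + 26) - 8778 = √21774 - 8778 = -8778 + √21774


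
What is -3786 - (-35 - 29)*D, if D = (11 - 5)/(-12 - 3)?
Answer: -19058/5 ≈ -3811.6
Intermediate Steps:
D = -2/5 (D = 6/(-15) = 6*(-1/15) = -2/5 ≈ -0.40000)
-3786 - (-35 - 29)*D = -3786 - (-35 - 29)*(-2)/5 = -3786 - (-64)*(-2)/5 = -3786 - 1*128/5 = -3786 - 128/5 = -19058/5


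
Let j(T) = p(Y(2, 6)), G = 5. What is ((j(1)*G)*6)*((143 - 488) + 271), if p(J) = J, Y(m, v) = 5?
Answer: -11100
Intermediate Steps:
j(T) = 5
((j(1)*G)*6)*((143 - 488) + 271) = ((5*5)*6)*((143 - 488) + 271) = (25*6)*(-345 + 271) = 150*(-74) = -11100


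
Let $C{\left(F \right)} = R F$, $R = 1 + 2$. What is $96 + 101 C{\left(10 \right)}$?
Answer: $3126$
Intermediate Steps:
$R = 3$
$C{\left(F \right)} = 3 F$
$96 + 101 C{\left(10 \right)} = 96 + 101 \cdot 3 \cdot 10 = 96 + 101 \cdot 30 = 96 + 3030 = 3126$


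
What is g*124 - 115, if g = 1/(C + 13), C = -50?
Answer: -4379/37 ≈ -118.35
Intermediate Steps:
g = -1/37 (g = 1/(-50 + 13) = 1/(-37) = -1/37 ≈ -0.027027)
g*124 - 115 = -1/37*124 - 115 = -124/37 - 115 = -4379/37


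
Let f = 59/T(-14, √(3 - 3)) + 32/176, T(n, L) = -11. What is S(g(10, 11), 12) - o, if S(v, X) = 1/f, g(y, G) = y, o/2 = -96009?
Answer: 10945015/57 ≈ 1.9202e+5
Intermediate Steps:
o = -192018 (o = 2*(-96009) = -192018)
f = -57/11 (f = 59/(-11) + 32/176 = 59*(-1/11) + 32*(1/176) = -59/11 + 2/11 = -57/11 ≈ -5.1818)
S(v, X) = -11/57 (S(v, X) = 1/(-57/11) = -11/57)
S(g(10, 11), 12) - o = -11/57 - 1*(-192018) = -11/57 + 192018 = 10945015/57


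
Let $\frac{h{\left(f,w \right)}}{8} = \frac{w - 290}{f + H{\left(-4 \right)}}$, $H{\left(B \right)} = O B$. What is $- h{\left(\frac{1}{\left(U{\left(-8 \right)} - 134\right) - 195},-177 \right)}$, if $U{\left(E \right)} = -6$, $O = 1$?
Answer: $- \frac{1251560}{1341} \approx -933.3$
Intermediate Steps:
$H{\left(B \right)} = B$ ($H{\left(B \right)} = 1 B = B$)
$h{\left(f,w \right)} = \frac{8 \left(-290 + w\right)}{-4 + f}$ ($h{\left(f,w \right)} = 8 \frac{w - 290}{f - 4} = 8 \frac{-290 + w}{-4 + f} = \frac{8 \left(-290 + w\right)}{-4 + f}$)
$- h{\left(\frac{1}{\left(U{\left(-8 \right)} - 134\right) - 195},-177 \right)} = - \frac{8 \left(-290 - 177\right)}{-4 + \frac{1}{\left(-6 - 134\right) - 195}} = - \frac{8 \left(-467\right)}{-4 + \frac{1}{-140 - 195}} = - \frac{8 \left(-467\right)}{-4 + \frac{1}{-335}} = - \frac{8 \left(-467\right)}{-4 - \frac{1}{335}} = - \frac{8 \left(-467\right)}{- \frac{1341}{335}} = - \frac{8 \left(-335\right) \left(-467\right)}{1341} = \left(-1\right) \frac{1251560}{1341} = - \frac{1251560}{1341}$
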